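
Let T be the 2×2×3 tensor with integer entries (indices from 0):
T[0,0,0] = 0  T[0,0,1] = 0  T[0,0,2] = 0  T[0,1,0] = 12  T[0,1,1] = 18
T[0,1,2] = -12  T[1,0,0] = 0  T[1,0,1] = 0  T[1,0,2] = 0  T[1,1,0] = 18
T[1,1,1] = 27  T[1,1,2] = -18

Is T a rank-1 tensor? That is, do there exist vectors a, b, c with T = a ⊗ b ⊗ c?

Yes

If T = a ⊗ b ⊗ c then every fibre of T is a multiple of the corresponding factor, so read the factors off the fibres through the nonzero entry T[0,1,0] = 12.
The mode-1 fibre T[:,1,0] = [12, 18] gives a = [2, 3] (primitive direction); the mode-2 fibre T[0,:,0] = [0, 12] gives b = [0, 1]; then c[k] = T[0,1,k] / (a[0]·b[1]) = [12, 18, -12] / 2 = [6, 9, -6].
Expanding [2, 3] ⊗ [0, 1] ⊗ [6, 9, -6] reproduces all 12 entries of T, so T = [2, 3] ⊗ [0, 1] ⊗ [6, 9, -6] and rank(T) ≤ 1.
Equivalently every frontal slice T[:,:,k] is c[k] times the rank-1 matrix [2, 3] ⊗ [0, 1]. So T has rank 1 (it is nonzero).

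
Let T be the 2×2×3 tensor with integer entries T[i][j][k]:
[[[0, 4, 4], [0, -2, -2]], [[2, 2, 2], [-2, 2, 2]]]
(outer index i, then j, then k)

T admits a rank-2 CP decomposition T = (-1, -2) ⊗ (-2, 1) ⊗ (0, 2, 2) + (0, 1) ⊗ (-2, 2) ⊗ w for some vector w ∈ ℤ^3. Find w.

w = (-1, 3, 3)

Subtract the known terms from T to get the rank-1 residual R = (0, 1) ⊗ (-2, 2) ⊗ w, so R[i,j,k] = a[i]·b[j]·w[k]. Pick indices with nonzero a[1]·b[0] = (1)·(-2) = -2. Only the fibre through (1,0,·) is needed: R[1,0,:] = T[1,0,:] − Σₗ aₗ[1]bₗ[0]cₗ = [2, 2, 2] − (-2)·(-2)·(0, 2, 2) = [2, -6, -6]. Then w[k] = R[1,0,k] / -2 for each k, giving w = [2, -6, -6] / -2 = (-1, 3, 3).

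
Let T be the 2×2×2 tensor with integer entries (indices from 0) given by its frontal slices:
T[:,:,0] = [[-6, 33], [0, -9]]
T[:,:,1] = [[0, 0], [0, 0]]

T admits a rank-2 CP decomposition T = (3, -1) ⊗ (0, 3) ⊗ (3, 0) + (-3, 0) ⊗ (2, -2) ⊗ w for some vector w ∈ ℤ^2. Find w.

Subtract the known terms from T to get the rank-1 residual R = (-3, 0) ⊗ (2, -2) ⊗ w, so R[i,j,k] = a[i]·b[j]·w[k]. Pick indices with nonzero a[0]·b[0] = (-3)·(2) = -6. Only the fibre through (0,0,·) is needed: R[0,0,:] = T[0,0,:] − Σₗ aₗ[0]bₗ[0]cₗ = [-6, 0] − (3)·(0)·(3, 0) = [-6, 0]. Then w[k] = R[0,0,k] / -6 for each k, giving w = [-6, 0] / -6 = (1, 0).

w = (1, 0)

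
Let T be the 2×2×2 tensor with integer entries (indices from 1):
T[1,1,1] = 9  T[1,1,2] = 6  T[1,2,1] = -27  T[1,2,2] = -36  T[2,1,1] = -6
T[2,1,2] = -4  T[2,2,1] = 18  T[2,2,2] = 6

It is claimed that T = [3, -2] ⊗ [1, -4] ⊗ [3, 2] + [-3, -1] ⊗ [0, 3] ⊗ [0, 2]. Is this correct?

No

Reconstruct entry (1,2,1) from the claimed factors: Σₗ aₗ[1]bₗ[2]cₗ[1] = (3)·(-4)·(3) + (-3)·(3)·(0) = -36, but T[1,2,1] = -27. The claim is false.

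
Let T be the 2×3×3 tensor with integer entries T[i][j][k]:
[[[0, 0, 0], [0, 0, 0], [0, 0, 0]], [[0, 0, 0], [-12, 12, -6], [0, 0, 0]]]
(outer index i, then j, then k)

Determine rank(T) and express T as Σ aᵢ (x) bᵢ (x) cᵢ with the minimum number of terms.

rank(T) = 1

Lower bound: T ≠ 0 (e.g. T[1,1,0] = -12), so rank(T) ≥ 1.
Upper bound: the mode-1 fibre T[:,1,0] = [0, -12] gives a = (0, 1) (primitive direction); the mode-2 fibre T[1,:,0] = [0, -12, 0] gives b = (0, 1, 0); then c[k] = T[1,1,k] / (a[1]·b[1]) = [-12, 12, -6] / 1 = (-12, 12, -6).
Expanding (0, 1) (x) (0, 1, 0) (x) (-12, 12, -6) reproduces all 18 entries of T, so T = (0, 1) (x) (0, 1, 0) (x) (-12, 12, -6) and rank(T) ≤ 1.
These bounds meet, so rank(T) = 1.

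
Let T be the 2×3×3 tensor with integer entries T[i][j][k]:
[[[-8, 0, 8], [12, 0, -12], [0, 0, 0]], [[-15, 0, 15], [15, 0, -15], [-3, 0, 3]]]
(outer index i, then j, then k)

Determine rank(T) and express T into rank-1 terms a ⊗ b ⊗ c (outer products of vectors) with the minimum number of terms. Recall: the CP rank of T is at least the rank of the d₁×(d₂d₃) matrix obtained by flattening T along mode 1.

rank(T) = 2

Lower bound: in the mode-1 unfolding of T (rows indexed by i, columns by (j,k)) the 2×2 minor on rows i ∈ {0, 1}, columns (j,k) ∈ {(0,0), (1,0)} is det [[-8, 12], [-15, 15]] = 60 ≠ 0, so that unfolding has rank ≥ 2 and hence rank(T) ≥ 2 (CP rank is at least every unfolding rank, though it can be larger).
Upper bound: T[:,:,k] = c[k]·M for every slice, with c = [1, 0, -1] and M = [[-8, 12, 0], [-15, 15, -3]] (rows i, columns j).
Splitting M by its rows (i = 0, 1), M = [1, 0][-8, 12, 0]ᵀ + [0, 1][-15, 15, -3]ᵀ.
Hence T = [1, 0] ⊗ [-8, 12, 0] ⊗ [1, 0, -1] + [0, 1] ⊗ [-15, 15, -3] ⊗ [1, 0, -1], so rank(T) ≤ 2.
These bounds meet, so rank(T) = 2.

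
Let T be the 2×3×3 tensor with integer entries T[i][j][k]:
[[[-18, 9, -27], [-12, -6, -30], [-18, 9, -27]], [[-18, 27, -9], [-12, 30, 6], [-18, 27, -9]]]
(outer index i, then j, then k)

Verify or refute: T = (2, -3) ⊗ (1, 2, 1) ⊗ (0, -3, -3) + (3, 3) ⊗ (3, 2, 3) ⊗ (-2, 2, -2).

Reconstruct entry (0,0,1) from the claimed factors: Σₗ aₗ[0]bₗ[0]cₗ[1] = (2)·(1)·(-3) + (3)·(3)·(2) = 12, but T[0,0,1] = 9. The claim is false.

No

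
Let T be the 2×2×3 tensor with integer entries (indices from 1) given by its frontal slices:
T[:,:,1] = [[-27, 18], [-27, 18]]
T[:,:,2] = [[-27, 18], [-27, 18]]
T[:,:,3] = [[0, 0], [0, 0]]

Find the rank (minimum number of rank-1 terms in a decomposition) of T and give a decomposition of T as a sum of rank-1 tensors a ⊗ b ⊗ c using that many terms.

rank(T) = 1

Lower bound: T ≠ 0 (e.g. T[1,1,1] = -27), so rank(T) ≥ 1.
Upper bound: if T = a ⊗ b ⊗ c then every fibre of T is a multiple of the corresponding factor, so read the factors off the fibres through the nonzero entry T[1,1,1] = -27.
The mode-1 fibre T[:,1,1] = [-27, -27] gives a = [1, 1] (primitive direction); the mode-2 fibre T[1,:,1] = [-27, 18] gives b = [3, -2]; then c[k] = T[1,1,k] / (a[1]·b[1]) = [-27, -27, 0] / 3 = [-9, -9, 0].
Expanding [1, 1] ⊗ [3, -2] ⊗ [-9, -9, 0] reproduces all 12 entries of T, so T = [1, 1] ⊗ [3, -2] ⊗ [-9, -9, 0] and rank(T) ≤ 1.
These bounds meet, so rank(T) = 1.
Check entry T[1,1,3] = 0: (1)·(3)·(0) = 0.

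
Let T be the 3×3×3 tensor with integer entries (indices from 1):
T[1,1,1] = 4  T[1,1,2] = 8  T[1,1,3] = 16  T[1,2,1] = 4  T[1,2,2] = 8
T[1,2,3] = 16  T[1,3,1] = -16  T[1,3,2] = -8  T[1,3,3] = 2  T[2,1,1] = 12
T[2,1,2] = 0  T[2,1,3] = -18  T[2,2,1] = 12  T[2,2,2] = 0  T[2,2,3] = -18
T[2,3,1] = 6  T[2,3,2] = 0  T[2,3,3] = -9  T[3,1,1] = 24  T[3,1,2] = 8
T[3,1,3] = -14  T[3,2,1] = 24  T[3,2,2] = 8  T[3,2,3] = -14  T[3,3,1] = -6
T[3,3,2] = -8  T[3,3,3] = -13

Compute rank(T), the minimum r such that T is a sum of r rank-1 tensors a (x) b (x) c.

Lower bound: in the mode-1 unfolding of T (rows indexed by i, columns by (j,k)) the 2×2 minor on rows i ∈ {1, 2}, columns (j,k) ∈ {(1,1), (1,2)} is det [[4, 8], [12, 0]] = -96 ≠ 0, so that unfolding has rank ≥ 2 and hence rank(T) ≥ 2 (CP rank is at least every unfolding rank, though it can be larger).
Upper bound: with S_k = T[:,:,k], the two rank-1 terms a₁b₁ᵀ, a₂b₂ᵀ are the rank-1 members of the pencil x·S₁ + y·S₂.
The 2×2 minor of x·S₁ + y·S₂ on rows {1,2}, columns {1,3} is 216·x² + 144·xy = 72·(3·x + 2·y)(x), vanishing at (x:y) = (2:-3) and (0:1).
M₁ = 2·S₁ − 3·S₂ = [[-16, -16, -8], [24, 24, 12], [24, 24, 12]] = (-4)·[2, -3, -3][2, 2, 1]ᵀ and M₂ = S₂ = [[8, 8, -8], [0, 0, 0], [8, 8, -8]] = 8·[1, 0, 1][1, 1, -1]ᵀ, so take a₁ = [2, -3, -3], b₁ = [2, 2, 1], a₂ = [1, 0, 1], b₂ = [1, 1, -1].
Each slice is an integer combination of E₁ = a₁b₁ᵀ and E₂ = a₂b₂ᵀ: S₁ = −2·E₁ + 12·E₂, S₂ = 8·E₂, S₃ = 3·E₁ + 4·E₂; reading off coefficients, c₁ = [-2, 0, 3] and c₂ = [12, 8, 4].
Hence T = [2, -3, -3] (x) [2, 2, 1] (x) [-2, 0, 3] + [1, 0, 1] (x) [1, 1, -1] (x) [12, 8, 4], so rank(T) ≤ 2.
These bounds meet, so rank(T) = 2.

2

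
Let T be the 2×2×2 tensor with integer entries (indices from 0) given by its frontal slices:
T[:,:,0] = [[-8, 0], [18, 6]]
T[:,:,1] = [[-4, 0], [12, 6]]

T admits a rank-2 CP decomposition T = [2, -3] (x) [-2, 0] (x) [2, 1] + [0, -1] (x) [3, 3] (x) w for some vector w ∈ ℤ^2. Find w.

w = [-2, -2]

Subtract the known terms from T to get the rank-1 residual R = [0, -1] (x) [3, 3] (x) w, so R[i,j,k] = a[i]·b[j]·w[k]. Pick indices with nonzero a[1]·b[0] = (-1)·(3) = -3. Only the fibre through (1,0,·) is needed: R[1,0,:] = T[1,0,:] − Σₗ aₗ[1]bₗ[0]cₗ = [18, 12] − (-3)·(-2)·[2, 1] = [6, 6]. Then w[k] = R[1,0,k] / -3 for each k, giving w = [6, 6] / -3 = [-2, -2].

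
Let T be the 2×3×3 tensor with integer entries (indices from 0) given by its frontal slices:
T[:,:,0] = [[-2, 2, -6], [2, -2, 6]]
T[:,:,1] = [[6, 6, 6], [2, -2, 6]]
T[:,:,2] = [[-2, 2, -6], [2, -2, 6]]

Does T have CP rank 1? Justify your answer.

The mode-2 unfolding of T (rows indexed by j, columns by (i,k) = (0,0), (0,1), (0,2), (1,0), (1,1), (1,2)) is [[-2, 6, -2, 2, 2, 2], [2, 6, 2, -2, -2, -2], [-6, 6, -6, 6, 6, 6]].
There the 2×2 minor on rows j ∈ {0, 1}, columns (i,k) ∈ {(0,0), (0,1)} is det [[-2, 6], [2, 6]] = -24 ≠ 0, so this unfolding has rank ≥ 2; CP rank is at least every unfolding rank, so rank(T) ≥ 2.
In particular rank(T) ≥ 2 > 1, so T is not rank-1.

No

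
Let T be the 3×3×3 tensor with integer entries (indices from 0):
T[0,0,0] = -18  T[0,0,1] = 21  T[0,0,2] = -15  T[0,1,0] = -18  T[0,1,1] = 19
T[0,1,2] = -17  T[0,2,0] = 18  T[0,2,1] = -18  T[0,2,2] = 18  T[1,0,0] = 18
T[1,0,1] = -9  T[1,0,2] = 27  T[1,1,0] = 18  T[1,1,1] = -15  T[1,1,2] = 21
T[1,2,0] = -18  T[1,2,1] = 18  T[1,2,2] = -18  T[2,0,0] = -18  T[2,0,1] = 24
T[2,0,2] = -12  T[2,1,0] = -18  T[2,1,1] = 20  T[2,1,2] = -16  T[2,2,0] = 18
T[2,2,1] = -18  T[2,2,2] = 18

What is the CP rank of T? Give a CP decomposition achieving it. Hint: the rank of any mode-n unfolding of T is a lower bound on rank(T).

Lower bound: the mode-2 unfolding of T (rows indexed by j, columns by (i,k) = (0,0), (0,1), (0,2), (1,0), (1,1), (1,2), (2,0), (2,1), (2,2)) is [[-18, 21, -15, 18, -9, 27, -18, 24, -12], [-18, 19, -17, 18, -15, 21, -18, 20, -16], [18, -18, 18, -18, 18, -18, 18, -18, 18]].
There the 2×2 minor on rows j ∈ {0, 1}, columns (i,k) ∈ {(0,0), (0,1)} is det [[-18, 21], [-18, 19]] = 36 ≠ 0, so this unfolding has rank ≥ 2; CP rank is at least every unfolding rank, so rank(T) ≥ 2. (Flattening ranks never certify an upper bound on CP rank; for that we must actually write T with 2 rank-1 terms.)
Upper bound — finding two terms. Write S_k = T[:,:,k] for the frontal slices: S₀ = [[-18, -18, 18], [18, 18, -18], [-18, -18, 18]], S₁ = [[21, 19, -18], [-9, -15, 18], [24, 20, -18]], S₂ = [[-15, -17, 18], [27, 21, -18], [-12, -16, 18]].
If T = a₁ ⊗ b₁ ⊗ c₁ + a₂ ⊗ b₂ ⊗ c₂ then each S_k = c₁[k]·a₁b₁ᵀ + c₂[k]·a₂b₂ᵀ. S₀ and S₁ are linearly independent, so a₁b₁ᵀ and a₂b₂ᵀ must span the same plane of matrices: they are the rank-1 matrices of the form x·S₀ + y·S₁.
The 2×2 minor of x·S₀ + y·S₁ on rows {0,1}, columns {0,1} is 144·xy − 144·y² = 144·(x − y)(y), vanishing at (x:y) = (1:1) and (1:0).
M₁ = S₀ + S₁ = [[3, 1, 0], [9, 3, 0], [6, 2, 0]] = [1, 3, 2][3, 1, 0]ᵀ and M₂ = S₀ = [[-18, -18, 18], [18, 18, -18], [-18, -18, 18]] = (-18)·[1, -1, 1][1, 1, -1]ᵀ, so take a₁ = [1, 3, 2], b₁ = [3, 1, 0], a₂ = [1, -1, 1], b₂ = [1, 1, -1].
Each slice is an integer combination of E₁ = a₁b₁ᵀ and E₂ = a₂b₂ᵀ: S₀ = −18·E₂, S₁ = E₁ + 18·E₂, S₂ = E₁ − 18·E₂; reading off coefficients, c₁ = [0, 1, 1] and c₂ = [-18, 18, -18].
Hence T = [1, 3, 2] ⊗ [3, 1, 0] ⊗ [0, 1, 1] + [1, -1, 1] ⊗ [1, 1, -1] ⊗ [-18, 18, -18], so rank(T) ≤ 2.
These bounds meet, so rank(T) = 2.

rank(T) = 2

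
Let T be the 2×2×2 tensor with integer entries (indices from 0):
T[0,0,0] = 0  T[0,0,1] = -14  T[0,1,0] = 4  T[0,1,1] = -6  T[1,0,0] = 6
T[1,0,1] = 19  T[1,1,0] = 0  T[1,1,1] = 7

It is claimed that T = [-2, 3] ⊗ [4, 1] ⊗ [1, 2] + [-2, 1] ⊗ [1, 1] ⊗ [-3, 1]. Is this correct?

No

Reconstruct entry (0,0,0) from the claimed factors: Σₗ aₗ[0]bₗ[0]cₗ[0] = (-2)·(4)·(1) + (-2)·(1)·(-3) = -2, but T[0,0,0] = 0. The claim is false.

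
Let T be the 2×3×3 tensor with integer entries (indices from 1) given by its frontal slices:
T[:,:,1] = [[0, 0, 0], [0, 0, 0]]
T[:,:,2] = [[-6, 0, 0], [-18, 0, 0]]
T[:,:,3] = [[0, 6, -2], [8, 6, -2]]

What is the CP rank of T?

Lower bound: in the mode-2 unfolding of T (rows indexed by j, columns by (i,k)) the 2×2 minor on rows j ∈ {1, 2}, columns (i,k) ∈ {(1,2), (1,3)} is det [[-6, 0], [0, 6]] = -36 ≠ 0, so that unfolding has rank ≥ 2 and hence rank(T) ≥ 2 (CP rank is at least every unfolding rank, though it can be larger).
Upper bound: with S_k = T[:,:,k], the two rank-1 terms a₁b₁ᵀ, a₂b₂ᵀ are the rank-1 members of the pencil x·S₂ + y·S₃.
The 2×2 minor of x·S₂ + y·S₃ on rows {1,2}, columns {1,2} is 72·xy − 48·y² = 24·(3·x − 2·y)(y), vanishing at (x:y) = (2:3) and (1:0).
M₁ = 2·S₂ + 3·S₃ = [[-12, 18, -6], [-12, 18, -6]] = (-6)·[1, 1][2, -3, 1]ᵀ and M₂ = S₂ = [[-6, 0, 0], [-18, 0, 0]] = (-6)·[1, 3][1, 0, 0]ᵀ, so take a₁ = [1, 1], b₁ = [2, -3, 1], a₂ = [1, 3], b₂ = [1, 0, 0].
Each slice is an integer combination of E₁ = a₁b₁ᵀ and E₂ = a₂b₂ᵀ: S₁ = 0, S₂ = −6·E₂, S₃ = −2·E₁ + 4·E₂; reading off coefficients, c₁ = [0, 0, -2] and c₂ = [0, -6, 4].
Hence T = [1, 1] ⊗ [2, -3, 1] ⊗ [0, 0, -2] + [1, 3] ⊗ [1, 0, 0] ⊗ [0, -6, 4], so rank(T) ≤ 2.
These bounds meet, so rank(T) = 2.

2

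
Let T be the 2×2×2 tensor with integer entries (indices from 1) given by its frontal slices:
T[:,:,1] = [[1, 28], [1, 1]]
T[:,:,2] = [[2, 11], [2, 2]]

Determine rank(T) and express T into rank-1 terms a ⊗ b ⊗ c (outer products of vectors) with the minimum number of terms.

rank(T) = 2

Lower bound: the mode-1 unfolding of T (rows indexed by i, columns by (j,k) = (1,1), (1,2), (2,1), (2,2)) is [[1, 2, 28, 11], [1, 2, 1, 2]].
There the 2×2 minor on rows i ∈ {1, 2}, columns (j,k) ∈ {(1,1), (2,1)} is det [[1, 28], [1, 1]] = -27 ≠ 0, so this unfolding has rank ≥ 2; CP rank is at least every unfolding rank, so rank(T) ≥ 2. (Unfolding ranks only ever bound the CP rank from below — rank(T) can be strictly larger than all of them — so the matching upper bound has to come from an explicit 2-term decomposition.)
Upper bound — finding two terms. Write S_k = T[:,:,k] for the frontal slices: S₁ = [[1, 28], [1, 1]], S₂ = [[2, 11], [2, 2]].
If T = a₁ ⊗ b₁ ⊗ c₁ + a₂ ⊗ b₂ ⊗ c₂ then each S_k = c₁[k]·a₁b₁ᵀ + c₂[k]·a₂b₂ᵀ. S₁ and S₂ are linearly independent, so a₁b₁ᵀ and a₂b₂ᵀ must span the same plane of matrices: they are the rank-1 matrices of the form x·S₁ + y·S₂.
det(x·S₁ + y·S₂) is −27·x² − 63·xy − 18·y² = (-9)·(x + 2·y)(3·x + y), vanishing at (x:y) = (2:-1) and (1:-3).
M₁ = 2·S₁ − S₂ = [[0, 45], [0, 0]] = 45·(1, 0)(0, 1)ᵀ and M₂ = S₁ − 3·S₂ = [[-5, -5], [-5, -5]] = (-5)·(1, 1)(1, 1)ᵀ, so take a₁ = (1, 0), b₁ = (0, 1), a₂ = (1, 1), b₂ = (1, 1).
Each slice is an integer combination of E₁ = a₁b₁ᵀ and E₂ = a₂b₂ᵀ: S₁ = 27·E₁ + E₂, S₂ = 9·E₁ + 2·E₂; reading off coefficients, c₁ = (27, 9) and c₂ = (1, 2).
Hence T = (1, 0) ⊗ (0, 1) ⊗ (27, 9) + (1, 1) ⊗ (1, 1) ⊗ (1, 2), so rank(T) ≤ 2.
These bounds meet, so rank(T) = 2.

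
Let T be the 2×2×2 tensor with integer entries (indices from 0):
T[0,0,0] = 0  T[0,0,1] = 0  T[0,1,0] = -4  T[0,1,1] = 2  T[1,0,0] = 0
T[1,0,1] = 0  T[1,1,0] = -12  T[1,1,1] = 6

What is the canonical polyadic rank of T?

1

Lower bound: T ≠ 0 (e.g. T[0,1,0] = -4), so rank(T) ≥ 1.
Upper bound: if T = a (x) b (x) c then every fibre of T is a multiple of the corresponding factor, so read the factors off the fibres through the nonzero entry T[0,1,0] = -4.
The mode-1 fibre T[:,1,0] = [-4, -12] gives a = [1, 3] (primitive direction); the mode-2 fibre T[0,:,0] = [0, -4] gives b = [0, 1]; then c[k] = T[0,1,k] / (a[0]·b[1]) = [-4, 2] / 1 = [-4, 2].
Expanding [1, 3] (x) [0, 1] (x) [-4, 2] reproduces all 8 entries of T, so T = [1, 3] (x) [0, 1] (x) [-4, 2] and rank(T) ≤ 1.
These bounds meet, so rank(T) = 1.
Check entry T[1,0,0] = 0: (3)·(0)·(-4) = 0.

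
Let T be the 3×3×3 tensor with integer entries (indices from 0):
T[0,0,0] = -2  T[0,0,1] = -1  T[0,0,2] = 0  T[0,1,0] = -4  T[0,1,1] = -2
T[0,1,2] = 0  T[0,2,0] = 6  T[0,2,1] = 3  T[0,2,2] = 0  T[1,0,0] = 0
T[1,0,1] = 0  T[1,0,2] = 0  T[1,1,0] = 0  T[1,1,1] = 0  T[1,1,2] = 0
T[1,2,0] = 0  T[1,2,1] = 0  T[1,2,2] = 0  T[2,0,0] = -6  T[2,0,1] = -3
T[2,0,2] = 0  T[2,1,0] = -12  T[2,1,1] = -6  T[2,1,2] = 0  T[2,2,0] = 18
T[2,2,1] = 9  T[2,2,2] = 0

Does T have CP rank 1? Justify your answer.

If T = a ∘ b ∘ c then every fibre of T is a multiple of the corresponding factor, so read the factors off the fibres through the nonzero entry T[0,0,0] = -2.
The mode-1 fibre T[:,0,0] = [-2, 0, -6] gives a = [1, 0, 3] (primitive direction); the mode-2 fibre T[0,:,0] = [-2, -4, 6] gives b = [1, 2, -3]; then c[k] = T[0,0,k] / (a[0]·b[0]) = [-2, -1, 0] / 1 = [-2, -1, 0].
Expanding [1, 0, 3] ∘ [1, 2, -3] ∘ [-2, -1, 0] reproduces all 27 entries of T, so T = [1, 0, 3] ∘ [1, 2, -3] ∘ [-2, -1, 0] and rank(T) ≤ 1.
Equivalently every frontal slice T[:,:,k] is c[k] times the rank-1 matrix [1, 0, 3] ∘ [1, 2, -3]. So T has rank 1 (it is nonzero).

Yes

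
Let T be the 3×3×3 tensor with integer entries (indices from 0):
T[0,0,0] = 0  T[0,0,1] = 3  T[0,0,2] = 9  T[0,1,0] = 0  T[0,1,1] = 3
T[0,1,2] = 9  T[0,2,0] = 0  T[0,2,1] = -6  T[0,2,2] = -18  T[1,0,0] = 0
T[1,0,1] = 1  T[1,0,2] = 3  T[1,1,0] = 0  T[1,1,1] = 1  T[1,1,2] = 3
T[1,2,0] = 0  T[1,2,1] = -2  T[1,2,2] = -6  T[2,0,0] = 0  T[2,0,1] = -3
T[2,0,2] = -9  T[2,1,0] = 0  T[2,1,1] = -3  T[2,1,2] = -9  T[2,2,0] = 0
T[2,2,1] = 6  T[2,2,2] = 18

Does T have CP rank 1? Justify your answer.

Yes

If T = a ∘ b ∘ c then every fibre of T is a multiple of the corresponding factor, so read the factors off the fibres through the nonzero entry T[0,0,1] = 3.
The mode-1 fibre T[:,0,1] = [3, 1, -3] gives a = [3, 1, -3] (primitive direction); the mode-2 fibre T[0,:,1] = [3, 3, -6] gives b = [1, 1, -2]; then c[k] = T[0,0,k] / (a[0]·b[0]) = [0, 3, 9] / 3 = [0, 1, 3].
Expanding [3, 1, -3] ∘ [1, 1, -2] ∘ [0, 1, 3] reproduces all 27 entries of T, so T = [3, 1, -3] ∘ [1, 1, -2] ∘ [0, 1, 3] and rank(T) ≤ 1.
Equivalently every frontal slice T[:,:,k] is c[k] times the rank-1 matrix [3, 1, -3] ∘ [1, 1, -2]. So T has rank 1 (it is nonzero).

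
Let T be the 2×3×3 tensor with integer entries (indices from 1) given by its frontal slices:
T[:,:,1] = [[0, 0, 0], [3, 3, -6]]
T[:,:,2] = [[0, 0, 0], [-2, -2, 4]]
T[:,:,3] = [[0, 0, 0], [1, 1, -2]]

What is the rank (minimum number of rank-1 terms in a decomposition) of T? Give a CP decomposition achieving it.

rank(T) = 1

Lower bound: T ≠ 0 (e.g. T[2,1,1] = 3), so rank(T) ≥ 1.
Upper bound: if T = a ⊗ b ⊗ c then every fibre of T is a multiple of the corresponding factor, so read the factors off the fibres through the nonzero entry T[2,1,1] = 3.
The mode-1 fibre T[:,1,1] = [0, 3] gives a = [0, 1] (primitive direction); the mode-2 fibre T[2,:,1] = [3, 3, -6] gives b = [1, 1, -2]; then c[k] = T[2,1,k] / (a[2]·b[1]) = [3, -2, 1] / 1 = [3, -2, 1].
Expanding [0, 1] ⊗ [1, 1, -2] ⊗ [3, -2, 1] reproduces all 18 entries of T, so T = [0, 1] ⊗ [1, 1, -2] ⊗ [3, -2, 1] and rank(T) ≤ 1.
These bounds meet, so rank(T) = 1.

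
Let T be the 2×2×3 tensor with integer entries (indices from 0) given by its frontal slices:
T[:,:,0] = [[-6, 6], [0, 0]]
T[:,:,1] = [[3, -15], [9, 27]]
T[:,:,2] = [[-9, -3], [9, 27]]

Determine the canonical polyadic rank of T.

2

Lower bound: the mode-3 unfolding of T (rows indexed by k, columns by (i,j) = (0,0), (0,1), (1,0), (1,1)) is [[-6, 6, 0, 0], [3, -15, 9, 27], [-9, -3, 9, 27]].
There the 2×2 minor on rows k ∈ {0, 1}, columns (i,j) ∈ {(0,0), (0,1)} is det [[-6, 6], [3, -15]] = 72 ≠ 0, so this unfolding has rank ≥ 2; CP rank is at least every unfolding rank, so rank(T) ≥ 2. (Flattening ranks never certify an upper bound on CP rank; for that we must actually write T with 2 rank-1 terms.)
Upper bound — finding two terms. Write S_k = T[:,:,k] for the frontal slices: S₀ = [[-6, 6], [0, 0]], S₁ = [[3, -15], [9, 27]], S₂ = [[-9, -3], [9, 27]].
If T = a₁ ⊗ b₁ ⊗ c₁ + a₂ ⊗ b₂ ⊗ c₂ then each S_k = c₁[k]·a₁b₁ᵀ + c₂[k]·a₂b₂ᵀ. S₀ and S₁ are linearly independent, so a₁b₁ᵀ and a₂b₂ᵀ must span the same plane of matrices: they are the rank-1 matrices of the form x·S₀ + y·S₁.
det(x·S₀ + y·S₁) is −216·xy + 216·y² = (-216)·(x − y)(y), vanishing at (x:y) = (1:1) and (1:0).
M₁ = S₀ + S₁ = [[-3, -9], [9, 27]] = (-3)·[1, -3][1, 3]ᵀ and M₂ = S₀ = [[-6, 6], [0, 0]] = (-6)·[1, 0][1, -1]ᵀ, so take a₁ = [1, -3], b₁ = [1, 3], a₂ = [1, 0], b₂ = [1, -1].
Each slice is an integer combination of E₁ = a₁b₁ᵀ and E₂ = a₂b₂ᵀ: S₀ = −6·E₂, S₁ = −3·E₁ + 6·E₂, S₂ = −3·E₁ − 6·E₂; reading off coefficients, c₁ = [0, -3, -3] and c₂ = [-6, 6, -6].
Hence T = [1, -3] ⊗ [1, 3] ⊗ [0, -3, -3] + [1, 0] ⊗ [1, -1] ⊗ [-6, 6, -6], so rank(T) ≤ 2.
These bounds meet, so rank(T) = 2.
Check entry T[1,0,0] = 0: (-3)·(1)·(0) + (0)·(1)·(-6) = 0.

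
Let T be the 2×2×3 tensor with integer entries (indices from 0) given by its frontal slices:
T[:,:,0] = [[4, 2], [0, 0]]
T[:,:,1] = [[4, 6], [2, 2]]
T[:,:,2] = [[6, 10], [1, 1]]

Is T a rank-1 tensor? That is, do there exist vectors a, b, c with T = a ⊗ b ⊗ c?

The mode-3 unfolding of T (rows indexed by k, columns by (i,j) = (0,0), (0,1), (1,0), (1,1)) is [[4, 2, 0, 0], [4, 6, 2, 2], [6, 10, 1, 1]].
There the 3×3 minor on rows k ∈ {0, 1, 2}, columns (i,j) ∈ {(0,0), (0,1), (1,0)} is det [[4, 2, 0], [4, 6, 2], [6, 10, 1]] = -40 ≠ 0, so this unfolding has rank ≥ 3; CP rank is at least every unfolding rank, so rank(T) ≥ 3.
In particular rank(T) ≥ 3 > 1, so T is not rank-1.

No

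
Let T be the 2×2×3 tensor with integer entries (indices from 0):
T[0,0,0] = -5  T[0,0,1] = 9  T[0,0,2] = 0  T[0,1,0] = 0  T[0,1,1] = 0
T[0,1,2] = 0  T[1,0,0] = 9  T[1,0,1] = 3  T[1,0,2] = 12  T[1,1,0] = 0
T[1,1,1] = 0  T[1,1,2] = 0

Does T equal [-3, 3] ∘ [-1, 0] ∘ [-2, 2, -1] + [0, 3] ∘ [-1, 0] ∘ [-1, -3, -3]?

No

Reconstruct entry (0,0,0) from the claimed factors: Σₗ aₗ[0]bₗ[0]cₗ[0] = (-3)·(-1)·(-2) + (0)·(-1)·(-1) = -6, but T[0,0,0] = -5. The claim is false.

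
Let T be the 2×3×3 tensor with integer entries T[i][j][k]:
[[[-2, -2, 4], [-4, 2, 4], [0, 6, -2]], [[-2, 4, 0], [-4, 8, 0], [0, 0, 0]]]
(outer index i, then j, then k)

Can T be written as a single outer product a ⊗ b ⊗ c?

The mode-3 unfolding of T (rows indexed by k, columns by (i,j) = (0,0), (0,1), (0,2), (1,0), (1,1), (1,2)) is [[-2, -4, 0, -2, -4, 0], [-2, 2, 6, 4, 8, 0], [4, 4, -2, 0, 0, 0]].
There the 3×3 minor on rows k ∈ {0, 1, 2}, columns (i,j) ∈ {(0,0), (0,1), (0,2)} is det [[-2, -4, 0], [-2, 2, 6], [4, 4, -2]] = -24 ≠ 0, so this unfolding has rank ≥ 3; CP rank is at least every unfolding rank, so rank(T) ≥ 3.
In particular rank(T) ≥ 3 > 1, so T is not rank-1.

No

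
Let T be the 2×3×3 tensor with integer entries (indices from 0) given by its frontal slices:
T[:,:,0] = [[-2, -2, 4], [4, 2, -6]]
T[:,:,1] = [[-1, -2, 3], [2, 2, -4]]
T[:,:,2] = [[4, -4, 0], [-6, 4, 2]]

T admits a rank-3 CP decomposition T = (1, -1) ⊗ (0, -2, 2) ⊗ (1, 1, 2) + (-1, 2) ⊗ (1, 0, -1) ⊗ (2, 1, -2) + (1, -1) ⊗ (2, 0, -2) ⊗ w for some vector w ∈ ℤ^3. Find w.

w = (0, 0, 1)

Subtract the known terms from T to get the rank-1 residual R = (1, -1) ⊗ (2, 0, -2) ⊗ w, so R[i,j,k] = a[i]·b[j]·w[k]. Pick indices with nonzero a[0]·b[0] = (1)·(2) = 2. Only the fibre through (0,0,·) is needed: R[0,0,:] = T[0,0,:] − Σₗ aₗ[0]bₗ[0]cₗ = [-2, -1, 4] − (1)·(0)·(1, 1, 2) − (-1)·(1)·(2, 1, -2) = [0, 0, 2]. Then w[k] = R[0,0,k] / 2 for each k, giving w = [0, 0, 2] / 2 = (0, 0, 1).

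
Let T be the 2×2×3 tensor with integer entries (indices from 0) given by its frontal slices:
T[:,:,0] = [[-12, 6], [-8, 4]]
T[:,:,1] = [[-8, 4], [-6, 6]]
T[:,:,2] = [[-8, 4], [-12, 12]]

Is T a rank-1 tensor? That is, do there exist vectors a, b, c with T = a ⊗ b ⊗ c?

No

The mode-3 unfolding of T (rows indexed by k, columns by (i,j) = (0,0), (0,1), (1,0), (1,1)) is [[-12, 6, -8, 4], [-8, 4, -6, 6], [-8, 4, -12, 12]].
There the 3×3 minor on rows k ∈ {0, 1, 2}, columns (i,j) ∈ {(0,0), (1,0), (1,1)} is det [[-12, -8, 4], [-8, -6, 6], [-8, -12, 12]] = -192 ≠ 0, so this unfolding has rank ≥ 3; CP rank is at least every unfolding rank, so rank(T) ≥ 3.
In particular rank(T) ≥ 3 > 1, so T is not rank-1.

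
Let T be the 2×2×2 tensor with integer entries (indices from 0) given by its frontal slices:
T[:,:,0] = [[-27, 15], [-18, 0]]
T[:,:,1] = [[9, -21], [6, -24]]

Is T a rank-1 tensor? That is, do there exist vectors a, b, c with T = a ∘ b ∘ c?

No

The mode-1 unfolding of T (rows indexed by i, columns by (j,k) = (0,0), (0,1), (1,0), (1,1)) is [[-27, 9, 15, -21], [-18, 6, 0, -24]].
There the 2×2 minor on rows i ∈ {0, 1}, columns (j,k) ∈ {(0,0), (1,0)} is det [[-27, 15], [-18, 0]] = 270 ≠ 0, so this unfolding has rank ≥ 2; CP rank is at least every unfolding rank, so rank(T) ≥ 2.
In particular rank(T) ≥ 2 > 1, so T is not rank-1.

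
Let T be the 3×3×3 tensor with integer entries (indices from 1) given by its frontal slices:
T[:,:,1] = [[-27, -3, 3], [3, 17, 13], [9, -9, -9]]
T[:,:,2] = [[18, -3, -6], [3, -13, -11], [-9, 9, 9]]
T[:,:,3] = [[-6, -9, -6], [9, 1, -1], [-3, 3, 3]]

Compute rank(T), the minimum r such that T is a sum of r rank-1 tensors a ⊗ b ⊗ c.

2

Lower bound: in the mode-2 unfolding of T (rows indexed by j, columns by (i,k)) the 2×2 minor on rows j ∈ {1, 2}, columns (i,k) ∈ {(1,1), (1,2)} is det [[-27, 18], [-3, -3]] = 135 ≠ 0, so that unfolding has rank ≥ 2 and hence rank(T) ≥ 2 (CP rank is at least every unfolding rank, though it can be larger).
Upper bound: with S_k = T[:,:,k], the two rank-1 terms a₁b₁ᵀ, a₂b₂ᵀ are the rank-1 members of the pencil x·S₁ + y·S₂.
The 2×2 minor of x·S₁ + y·S₂ on rows {1,2}, columns {1,2} is −450·x² + 675·xy − 225·y² = (-225)·(2·x − y)(x − y), vanishing at (x:y) = (1:2) and (1:1).
M₁ = S₁ + 2·S₂ = [[9, -9, -9], [9, -9, -9], [-9, 9, 9]] = 9·[1, 1, -1][1, -1, -1]ᵀ and M₂ = S₁ + S₂ = [[-9, -6, -3], [6, 4, 2], [0, 0, 0]] = −[3, -2, 0][3, 2, 1]ᵀ, so take a₁ = [1, 1, -1], b₁ = [1, -1, -1], a₂ = [3, -2, 0], b₂ = [3, 2, 1].
Each slice is an integer combination of E₁ = a₁b₁ᵀ and E₂ = a₂b₂ᵀ: S₁ = −9·E₁ − 2·E₂, S₂ = 9·E₁ + E₂, S₃ = 3·E₁ − E₂; reading off coefficients, c₁ = [-9, 9, 3] and c₂ = [-2, 1, -1].
Hence T = [1, 1, -1] ⊗ [1, -1, -1] ⊗ [-9, 9, 3] + [3, -2, 0] ⊗ [3, 2, 1] ⊗ [-2, 1, -1], so rank(T) ≤ 2.
These bounds meet, so rank(T) = 2.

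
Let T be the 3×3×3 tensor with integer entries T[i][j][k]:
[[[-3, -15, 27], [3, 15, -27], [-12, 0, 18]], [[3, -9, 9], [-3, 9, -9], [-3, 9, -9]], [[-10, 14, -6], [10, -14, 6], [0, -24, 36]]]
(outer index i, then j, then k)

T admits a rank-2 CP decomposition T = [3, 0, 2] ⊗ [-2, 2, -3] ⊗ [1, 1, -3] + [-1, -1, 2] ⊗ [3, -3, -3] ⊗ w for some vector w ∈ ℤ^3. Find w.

w = [-1, 3, -3]

Subtract the known terms from T to get the rank-1 residual R = [-1, -1, 2] ⊗ [3, -3, -3] ⊗ w, so R[i,j,k] = a[i]·b[j]·w[k]. Pick indices with nonzero a[0]·b[0] = (-1)·(3) = -3. Only the fibre through (0,0,·) is needed: R[0,0,:] = T[0,0,:] − Σₗ aₗ[0]bₗ[0]cₗ = [-3, -15, 27] − (3)·(-2)·[1, 1, -3] = [3, -9, 9]. Then w[k] = R[0,0,k] / -3 for each k, giving w = [3, -9, 9] / -3 = [-1, 3, -3].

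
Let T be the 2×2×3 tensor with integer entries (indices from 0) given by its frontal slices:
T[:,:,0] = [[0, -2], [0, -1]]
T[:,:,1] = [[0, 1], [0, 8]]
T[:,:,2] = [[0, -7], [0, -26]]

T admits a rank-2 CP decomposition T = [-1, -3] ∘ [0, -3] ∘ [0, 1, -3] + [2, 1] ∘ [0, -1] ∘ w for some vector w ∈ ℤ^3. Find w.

w = [1, 1, -1]

Subtract the known terms from T to get the rank-1 residual R = [2, 1] ∘ [0, -1] ∘ w, so R[i,j,k] = a[i]·b[j]·w[k]. Pick indices with nonzero a[0]·b[1] = (2)·(-1) = -2. Only the fibre through (0,1,·) is needed: R[0,1,:] = T[0,1,:] − Σₗ aₗ[0]bₗ[1]cₗ = [-2, 1, -7] − (-1)·(-3)·[0, 1, -3] = [-2, -2, 2]. Then w[k] = R[0,1,k] / -2 for each k, giving w = [-2, -2, 2] / -2 = [1, 1, -1].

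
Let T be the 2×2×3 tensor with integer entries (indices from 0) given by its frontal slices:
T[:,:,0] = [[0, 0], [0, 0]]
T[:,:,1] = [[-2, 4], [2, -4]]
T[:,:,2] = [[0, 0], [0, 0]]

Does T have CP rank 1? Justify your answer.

Yes

If T = a ⊗ b ⊗ c then every fibre of T is a multiple of the corresponding factor, so read the factors off the fibres through the nonzero entry T[0,0,1] = -2.
The mode-1 fibre T[:,0,1] = [-2, 2] gives a = (1, -1) (primitive direction); the mode-2 fibre T[0,:,1] = [-2, 4] gives b = (1, -2); then c[k] = T[0,0,k] / (a[0]·b[0]) = [0, -2, 0] / 1 = (0, -2, 0).
Expanding (1, -1) ⊗ (1, -2) ⊗ (0, -2, 0) reproduces all 12 entries of T, so T = (1, -1) ⊗ (1, -2) ⊗ (0, -2, 0) and rank(T) ≤ 1.
Equivalently every frontal slice T[:,:,k] is c[k] times the rank-1 matrix (1, -1) ⊗ (1, -2). So T has rank 1 (it is nonzero).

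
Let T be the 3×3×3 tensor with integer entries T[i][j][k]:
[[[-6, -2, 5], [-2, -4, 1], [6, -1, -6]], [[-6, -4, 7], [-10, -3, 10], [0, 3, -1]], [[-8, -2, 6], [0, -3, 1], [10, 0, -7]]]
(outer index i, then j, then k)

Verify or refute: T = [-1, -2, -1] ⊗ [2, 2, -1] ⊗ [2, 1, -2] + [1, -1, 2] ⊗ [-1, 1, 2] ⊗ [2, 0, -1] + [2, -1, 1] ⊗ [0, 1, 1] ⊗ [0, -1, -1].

Reconstruct entrywise from the claimed factors. For example, T[0,0,0] = -6 and Σₗ aₗ[0]bₗ[0]cₗ[0] = (-1)·(2)·(2) + (1)·(-1)·(2) + (2)·(0)·(0) = -6; checking all 27 entries, every one matches. The claim holds.

Yes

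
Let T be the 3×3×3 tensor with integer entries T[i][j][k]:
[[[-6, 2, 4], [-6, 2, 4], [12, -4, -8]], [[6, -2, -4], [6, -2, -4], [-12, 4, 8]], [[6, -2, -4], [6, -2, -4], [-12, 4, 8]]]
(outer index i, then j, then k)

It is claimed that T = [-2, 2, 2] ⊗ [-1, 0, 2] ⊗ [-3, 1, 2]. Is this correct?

No

Reconstruct entry (0,1,0) from the claimed factors: Σₗ aₗ[0]bₗ[1]cₗ[0] = (-2)·(0)·(-3) = 0, but T[0,1,0] = -6. The claim is false.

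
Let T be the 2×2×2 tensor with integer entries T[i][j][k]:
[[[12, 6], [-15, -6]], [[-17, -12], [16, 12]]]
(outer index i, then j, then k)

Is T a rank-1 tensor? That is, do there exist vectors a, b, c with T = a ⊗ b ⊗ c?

The mode-1 unfolding of T (rows indexed by i, columns by (j,k) = (0,0), (0,1), (1,0), (1,1)) is [[12, 6, -15, -6], [-17, -12, 16, 12]].
There the 2×2 minor on rows i ∈ {0, 1}, columns (j,k) ∈ {(0,0), (0,1)} is det [[12, 6], [-17, -12]] = -42 ≠ 0, so this unfolding has rank ≥ 2; CP rank is at least every unfolding rank, so rank(T) ≥ 2.
In particular rank(T) ≥ 2 > 1, so T is not rank-1.

No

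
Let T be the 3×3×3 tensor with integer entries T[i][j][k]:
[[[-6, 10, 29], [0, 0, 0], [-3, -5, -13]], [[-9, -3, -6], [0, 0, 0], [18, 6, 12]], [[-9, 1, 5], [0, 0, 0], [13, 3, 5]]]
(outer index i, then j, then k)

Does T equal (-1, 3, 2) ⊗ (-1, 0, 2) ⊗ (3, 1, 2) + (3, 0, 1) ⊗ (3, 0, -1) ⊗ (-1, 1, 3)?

Yes

Reconstruct entrywise from the claimed factors. For example, T[0,1,1] = 0 and Σₗ aₗ[0]bₗ[1]cₗ[1] = (-1)·(0)·(1) + (3)·(0)·(1) = 0; checking all 27 entries, every one matches. The claim holds.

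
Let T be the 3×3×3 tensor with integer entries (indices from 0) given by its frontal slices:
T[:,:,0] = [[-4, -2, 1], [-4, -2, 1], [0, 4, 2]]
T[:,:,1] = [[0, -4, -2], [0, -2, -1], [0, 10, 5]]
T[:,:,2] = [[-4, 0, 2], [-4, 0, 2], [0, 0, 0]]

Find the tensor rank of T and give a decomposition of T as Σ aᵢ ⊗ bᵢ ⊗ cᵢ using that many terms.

rank(T) = 3

Lower bound: the mode-1 unfolding of T (rows indexed by i, columns by (j,k) = (0,0), (0,1), (0,2), (1,0), (1,1), (1,2), (2,0), (2,1), (2,2)) is [[-4, 0, -4, -2, -4, 0, 1, -2, 2], [-4, 0, -4, -2, -2, 0, 1, -1, 2], [0, 0, 0, 4, 10, 0, 2, 5, 0]].
There the 3×3 minor on rows i ∈ {0, 1, 2}, columns (j,k) ∈ {(0,0), (1,0), (1,1)} is det [[-4, -2, -4], [-4, -2, -2], [0, 4, 10]] = 32 ≠ 0, so this unfolding has rank ≥ 3; CP rank is at least every unfolding rank, so rank(T) ≥ 3. (This is only a lower bound: in general the CP rank may exceed every unfolding rank, so we still need to exhibit 3 rank-1 terms summing to T.)
Upper bound: T is a sum of 3 rank-1 terms, T = (0, 1, 1) ⊗ (0, 2, 1) ⊗ (0, 1, 0) + (1, 1, -2) ⊗ (0, 2, 1) ⊗ (-1, -2, 0) + (1, 1, 0) ⊗ (2, 0, -1) ⊗ (-2, 0, -2) (one valid choice — decompositions are not unique — normalised so each a, b is primitive with positive first nonzero entry; check it by expanding all entries), so rank(T) ≤ 3.
These bounds meet, so rank(T) = 3.
Check entry T[2,1,0] = 4: (1)·(2)·(0) + (-2)·(2)·(-1) + (0)·(0)·(-2) = 4.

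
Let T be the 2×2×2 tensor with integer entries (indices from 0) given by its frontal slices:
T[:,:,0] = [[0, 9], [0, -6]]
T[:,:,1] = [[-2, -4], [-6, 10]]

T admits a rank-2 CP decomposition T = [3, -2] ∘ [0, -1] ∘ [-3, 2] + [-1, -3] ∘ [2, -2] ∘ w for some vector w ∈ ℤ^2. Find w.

w = [0, 1]

Subtract the known terms from T to get the rank-1 residual R = [-1, -3] ∘ [2, -2] ∘ w, so R[i,j,k] = a[i]·b[j]·w[k]. Pick indices with nonzero a[0]·b[0] = (-1)·(2) = -2. Only the fibre through (0,0,·) is needed: R[0,0,:] = T[0,0,:] − Σₗ aₗ[0]bₗ[0]cₗ = [0, -2] − (3)·(0)·[-3, 2] = [0, -2]. Then w[k] = R[0,0,k] / -2 for each k, giving w = [0, -2] / -2 = [0, 1].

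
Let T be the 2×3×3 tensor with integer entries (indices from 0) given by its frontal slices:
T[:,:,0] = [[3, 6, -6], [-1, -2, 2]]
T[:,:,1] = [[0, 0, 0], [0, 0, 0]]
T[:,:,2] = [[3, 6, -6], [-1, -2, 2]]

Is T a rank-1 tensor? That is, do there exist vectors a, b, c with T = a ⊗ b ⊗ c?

If T = a ⊗ b ⊗ c then every fibre of T is a multiple of the corresponding factor, so read the factors off the fibres through the nonzero entry T[0,0,0] = 3.
The mode-1 fibre T[:,0,0] = [3, -1] gives a = (3, -1) (primitive direction); the mode-2 fibre T[0,:,0] = [3, 6, -6] gives b = (1, 2, -2); then c[k] = T[0,0,k] / (a[0]·b[0]) = [3, 0, 3] / 3 = (1, 0, 1).
Expanding (3, -1) ⊗ (1, 2, -2) ⊗ (1, 0, 1) reproduces all 18 entries of T, so T = (3, -1) ⊗ (1, 2, -2) ⊗ (1, 0, 1) and rank(T) ≤ 1.
Equivalently every frontal slice T[:,:,k] is c[k] times the rank-1 matrix (3, -1) ⊗ (1, 2, -2). So T has rank 1 (it is nonzero).

Yes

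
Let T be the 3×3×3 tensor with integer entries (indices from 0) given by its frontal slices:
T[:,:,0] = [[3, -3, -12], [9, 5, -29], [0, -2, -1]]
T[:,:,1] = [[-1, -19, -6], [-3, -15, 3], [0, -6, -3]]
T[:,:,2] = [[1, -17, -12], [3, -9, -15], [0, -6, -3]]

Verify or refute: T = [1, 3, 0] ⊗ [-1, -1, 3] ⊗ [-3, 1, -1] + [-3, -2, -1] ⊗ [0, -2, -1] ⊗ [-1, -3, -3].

Yes

Reconstruct entrywise from the claimed factors. For example, T[2,0,0] = 0 and Σₗ aₗ[2]bₗ[0]cₗ[0] = (0)·(-1)·(-3) + (-1)·(0)·(-1) = 0; checking all 27 entries, every one matches. The claim holds.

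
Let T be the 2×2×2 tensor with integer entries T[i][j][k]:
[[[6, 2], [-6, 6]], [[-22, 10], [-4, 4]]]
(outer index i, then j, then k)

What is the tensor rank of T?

Lower bound: the mode-3 unfolding of T (rows indexed by k, columns by (i,j) = (0,0), (0,1), (1,0), (1,1)) is [[6, -6, -22, -4], [2, 6, 10, 4]].
There the 2×2 minor on rows k ∈ {0, 1}, columns (i,j) ∈ {(0,0), (0,1)} is det [[6, -6], [2, 6]] = 48 ≠ 0, so this unfolding has rank ≥ 2; CP rank is at least every unfolding rank, so rank(T) ≥ 2. (Unfolding ranks only ever bound the CP rank from below — rank(T) can be strictly larger than all of them — so the matching upper bound has to come from an explicit 2-term decomposition.)
Upper bound — finding two terms. Write S_k = T[:,:,k] for the frontal slices: S₀ = [[6, -6], [-22, -4]], S₁ = [[2, 6], [10, 4]].
If T = a₁ ⊗ b₁ ⊗ c₁ + a₂ ⊗ b₂ ⊗ c₂ then each S_k = c₁[k]·a₁b₁ᵀ + c₂[k]·a₂b₂ᵀ. S₀ and S₁ are linearly independent, so a₁b₁ᵀ and a₂b₂ᵀ must span the same plane of matrices: they are the rank-1 matrices of the form x·S₀ + y·S₁.
det(x·S₀ + y·S₁) is −156·x² + 208·xy − 52·y² = (-52)·(3·x − y)(x − y), vanishing at (x:y) = (1:3) and (1:1).
M₁ = S₀ + 3·S₁ = [[12, 12], [8, 8]] = 4·(3, 2)(1, 1)ᵀ and M₂ = S₀ + S₁ = [[8, 0], [-12, 0]] = 4·(2, -3)(1, 0)ᵀ, so take a₁ = (3, 2), b₁ = (1, 1), a₂ = (2, -3), b₂ = (1, 0).
Each slice is an integer combination of E₁ = a₁b₁ᵀ and E₂ = a₂b₂ᵀ: S₀ = −2·E₁ + 6·E₂, S₁ = 2·E₁ − 2·E₂; reading off coefficients, c₁ = (-2, 2) and c₂ = (6, -2).
Hence T = (3, 2) ⊗ (1, 1) ⊗ (-2, 2) + (2, -3) ⊗ (1, 0) ⊗ (6, -2), so rank(T) ≤ 2.
These bounds meet, so rank(T) = 2.
Check entry T[1,0,1] = 10: (2)·(1)·(2) + (-3)·(1)·(-2) = 10.

2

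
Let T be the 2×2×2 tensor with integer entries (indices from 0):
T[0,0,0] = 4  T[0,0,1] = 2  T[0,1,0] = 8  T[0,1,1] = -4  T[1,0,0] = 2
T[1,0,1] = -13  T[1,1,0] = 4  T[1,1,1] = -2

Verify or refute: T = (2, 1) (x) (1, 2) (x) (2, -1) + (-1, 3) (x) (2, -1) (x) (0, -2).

No

Reconstruct entry (0,1,1) from the claimed factors: Σₗ aₗ[0]bₗ[1]cₗ[1] = (2)·(2)·(-1) + (-1)·(-1)·(-2) = -6, but T[0,1,1] = -4. The claim is false.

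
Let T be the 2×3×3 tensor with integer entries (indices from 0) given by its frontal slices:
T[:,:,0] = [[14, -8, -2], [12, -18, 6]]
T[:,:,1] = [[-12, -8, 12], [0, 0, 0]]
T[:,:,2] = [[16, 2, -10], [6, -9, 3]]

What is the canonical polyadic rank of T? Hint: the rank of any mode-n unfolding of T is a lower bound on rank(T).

Lower bound: the mode-3 unfolding of T (rows indexed by k, columns by (i,j) = (0,0), (0,1), (0,2), (1,0), (1,1), (1,2)) is [[14, -8, -2, 12, -18, 6], [-12, -8, 12, 0, 0, 0], [16, 2, -10, 6, -9, 3]].
There the 2×2 minor on rows k ∈ {0, 1}, columns (i,j) ∈ {(0,0), (0,1)} is det [[14, -8], [-12, -8]] = -208 ≠ 0, so this unfolding has rank ≥ 2; CP rank is at least every unfolding rank, so rank(T) ≥ 2. (This is only a lower bound: in general the CP rank may exceed every unfolding rank, so we still need to exhibit 2 rank-1 terms summing to T.)
Upper bound — finding two terms. Write S_k = T[:,:,k] for the frontal slices: S₀ = [[14, -8, -2], [12, -18, 6]], S₁ = [[-12, -8, 12], [0, 0, 0]], S₂ = [[16, 2, -10], [6, -9, 3]].
If T = a₁ ⊗ b₁ ⊗ c₁ + a₂ ⊗ b₂ ⊗ c₂ then each S_k = c₁[k]·a₁b₁ᵀ + c₂[k]·a₂b₂ᵀ. S₀ and S₁ are linearly independent, so a₁b₁ᵀ and a₂b₂ᵀ must span the same plane of matrices: they are the rank-1 matrices of the form x·S₀ + y·S₁.
The 2×2 minor of x·S₀ + y·S₁ on rows {0,1}, columns {0,1} is −156·x² + 312·xy = (-156)·(x − 2·y)(x), vanishing at (x:y) = (2:1) and (0:1).
M₁ = 2·S₀ + S₁ = [[16, -24, 8], [24, -36, 12]] = 4·[2, 3][2, -3, 1]ᵀ and M₂ = S₁ = [[-12, -8, 12], [0, 0, 0]] = (-4)·[1, 0][3, 2, -3]ᵀ, so take a₁ = [2, 3], b₁ = [2, -3, 1], a₂ = [1, 0], b₂ = [3, 2, -3].
Each slice is an integer combination of E₁ = a₁b₁ᵀ and E₂ = a₂b₂ᵀ: S₀ = 2·E₁ + 2·E₂, S₁ = −4·E₂, S₂ = E₁ + 4·E₂; reading off coefficients, c₁ = [2, 0, 1] and c₂ = [2, -4, 4].
Hence T = [2, 3] ⊗ [2, -3, 1] ⊗ [2, 0, 1] + [1, 0] ⊗ [3, 2, -3] ⊗ [2, -4, 4], so rank(T) ≤ 2.
These bounds meet, so rank(T) = 2.
Check entry T[0,1,1] = -8: (2)·(-3)·(0) + (1)·(2)·(-4) = -8.

2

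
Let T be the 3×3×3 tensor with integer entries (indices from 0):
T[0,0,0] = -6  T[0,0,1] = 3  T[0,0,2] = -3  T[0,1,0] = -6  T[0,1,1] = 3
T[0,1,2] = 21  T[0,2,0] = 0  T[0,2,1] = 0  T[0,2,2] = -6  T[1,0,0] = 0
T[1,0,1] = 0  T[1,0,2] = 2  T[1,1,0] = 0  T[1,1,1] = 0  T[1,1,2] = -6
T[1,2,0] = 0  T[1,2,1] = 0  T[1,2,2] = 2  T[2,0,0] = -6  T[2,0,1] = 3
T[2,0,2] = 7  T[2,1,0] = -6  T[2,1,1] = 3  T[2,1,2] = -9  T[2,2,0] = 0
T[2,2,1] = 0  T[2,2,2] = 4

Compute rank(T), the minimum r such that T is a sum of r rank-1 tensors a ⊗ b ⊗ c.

Lower bound: the mode-2 unfolding of T (rows indexed by j, columns by (i,k) = (0,0), (0,1), (0,2), (1,0), (1,1), (1,2), (2,0), (2,1), (2,2)) is [[-6, 3, -3, 0, 0, 2, -6, 3, 7], [-6, 3, 21, 0, 0, -6, -6, 3, -9], [0, 0, -6, 0, 0, 2, 0, 0, 4]].
There the 2×2 minor on rows j ∈ {0, 1}, columns (i,k) ∈ {(0,0), (0,2)} is det [[-6, -3], [-6, 21]] = -144 ≠ 0, so this unfolding has rank ≥ 2; CP rank is at least every unfolding rank, so rank(T) ≥ 2. (Flattening ranks never certify an upper bound on CP rank; for that we must actually write T with 2 rank-1 terms.)
Upper bound — finding two terms. Write S_k = T[:,:,k] for the frontal slices: S₀ = [[-6, -6, 0], [0, 0, 0], [-6, -6, 0]], S₁ = [[3, 3, 0], [0, 0, 0], [3, 3, 0]], S₂ = [[-3, 21, -6], [2, -6, 2], [7, -9, 4]].
If T = a₁ ⊗ b₁ ⊗ c₁ + a₂ ⊗ b₂ ⊗ c₂ then each S_k = c₁[k]·a₁b₁ᵀ + c₂[k]·a₂b₂ᵀ. S₀ and S₂ are linearly independent, so a₁b₁ᵀ and a₂b₂ᵀ must span the same plane of matrices: they are the rank-1 matrices of the form x·S₀ + y·S₂.
The 2×2 minor of x·S₀ + y·S₂ on rows {0,1}, columns {0,1} is 48·xy − 24·y² = 24·(2·x − y)(y), vanishing at (x:y) = (1:2) and (1:0).
M₁ = S₀ + 2·S₂ = [[-12, 36, -12], [4, -12, 4], [8, -24, 8]] = (-4)·[3, -1, -2][1, -3, 1]ᵀ and M₂ = S₀ = [[-6, -6, 0], [0, 0, 0], [-6, -6, 0]] = (-6)·[1, 0, 1][1, 1, 0]ᵀ, so take a₁ = [3, -1, -2], b₁ = [1, -3, 1], a₂ = [1, 0, 1], b₂ = [1, 1, 0].
Each slice is an integer combination of E₁ = a₁b₁ᵀ and E₂ = a₂b₂ᵀ: S₀ = −6·E₂, S₁ = 3·E₂, S₂ = −2·E₁ + 3·E₂; reading off coefficients, c₁ = [0, 0, -2] and c₂ = [-6, 3, 3].
Hence T = [3, -1, -2] ⊗ [1, -3, 1] ⊗ [0, 0, -2] + [1, 0, 1] ⊗ [1, 1, 0] ⊗ [-6, 3, 3], so rank(T) ≤ 2.
These bounds meet, so rank(T) = 2.

2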